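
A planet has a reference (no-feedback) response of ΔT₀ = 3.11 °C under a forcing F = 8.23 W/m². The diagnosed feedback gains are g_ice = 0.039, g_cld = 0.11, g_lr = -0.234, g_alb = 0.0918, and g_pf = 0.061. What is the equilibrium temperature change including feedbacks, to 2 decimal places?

3.34 °C

Total gain g = 0.039 + 0.11 − 0.234 + 0.0918 + 0.061 = 0.0678.
Amplification A = 1/(1 − 0.0678) = 1.073.
ΔT = 3.11 × 1.073 = 3.34 °C.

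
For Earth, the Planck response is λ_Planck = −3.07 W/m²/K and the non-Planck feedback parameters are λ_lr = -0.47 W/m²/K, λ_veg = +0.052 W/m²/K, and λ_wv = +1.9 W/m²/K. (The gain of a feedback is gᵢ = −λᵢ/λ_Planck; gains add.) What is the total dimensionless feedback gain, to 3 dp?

0.483

Convert to gains: g_lr = -0.47/3.07 = -0.1531; g_veg = 0.052/3.07 = 0.01694; g_wv = 1.9/3.07 = 0.6189.
Total gain g = 0.48274.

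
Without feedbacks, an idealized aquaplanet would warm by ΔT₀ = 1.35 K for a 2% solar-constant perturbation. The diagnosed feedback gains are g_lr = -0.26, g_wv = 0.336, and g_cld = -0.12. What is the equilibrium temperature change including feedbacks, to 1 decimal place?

1.3 K

Total gain g = -0.26 + 0.336 − 0.12 = -0.044.
Amplification A = 1/(1 + 0.044) = 0.9579.
ΔT = 1.35 × 0.9579 = 1.3 K.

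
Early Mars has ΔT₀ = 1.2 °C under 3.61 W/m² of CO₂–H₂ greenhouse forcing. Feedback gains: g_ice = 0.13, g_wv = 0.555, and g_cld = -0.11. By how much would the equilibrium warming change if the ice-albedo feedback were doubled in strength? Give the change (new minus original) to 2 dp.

Original: g = 0.575, ΔT = 1.2/(1−0.575) = 2.8235 °C.
With doubled ice-albedo: g' = 0.705, ΔT' = 1.2/(1−0.705) = 4.0678 °C.
Change = 4.0678 − 2.8235 = 1.24 °C.

1.24 °C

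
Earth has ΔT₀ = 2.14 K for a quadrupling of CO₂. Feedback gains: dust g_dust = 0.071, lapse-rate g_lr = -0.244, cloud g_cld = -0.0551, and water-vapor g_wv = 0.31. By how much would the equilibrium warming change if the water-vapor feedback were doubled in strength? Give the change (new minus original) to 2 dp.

Original: g = 0.0819, ΔT = 2.14/(1−0.0819) = 2.3309 K.
With doubled water-vapor: g' = 0.3919, ΔT' = 2.14/(1−0.3919) = 3.5192 K.
Change = 3.5192 − 2.3309 = 1.19 K.

1.19 K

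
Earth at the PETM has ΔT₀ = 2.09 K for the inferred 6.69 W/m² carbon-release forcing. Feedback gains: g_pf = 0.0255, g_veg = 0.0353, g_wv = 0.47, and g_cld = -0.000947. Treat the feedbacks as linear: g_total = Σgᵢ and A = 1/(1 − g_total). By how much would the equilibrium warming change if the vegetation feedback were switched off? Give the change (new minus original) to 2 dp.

Original: g = 0.529853, ΔT = 2.09/(1−0.529853) = 4.4454 K.
Without vegetation: g' = 0.494553, ΔT' = 2.09/(1−0.494553) = 4.1350 K.
Change = 4.1350 − 4.4454 = -0.31 K.

-0.31 K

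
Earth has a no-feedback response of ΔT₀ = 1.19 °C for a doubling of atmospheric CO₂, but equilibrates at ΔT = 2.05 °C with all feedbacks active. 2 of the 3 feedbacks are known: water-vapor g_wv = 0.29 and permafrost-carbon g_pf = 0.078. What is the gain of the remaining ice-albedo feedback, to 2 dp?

Amplification A = ΔT/ΔT₀ = 2.05/1.19 = 1.723.
Total gain g = 1 − 1/A = 1 − 1/1.723 = 0.4196.
Known gains sum to 0.29 + 0.078 = 0.368.
g_ice = 0.4196 − 0.368 = 0.05.

0.05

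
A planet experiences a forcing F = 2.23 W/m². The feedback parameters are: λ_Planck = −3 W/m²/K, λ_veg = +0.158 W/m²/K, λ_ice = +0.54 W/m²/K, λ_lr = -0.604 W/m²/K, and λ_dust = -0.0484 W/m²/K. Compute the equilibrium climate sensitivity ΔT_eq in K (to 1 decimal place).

0.8 K

Net feedback parameter λ = (−3) + (+0.158) + (+0.54) + (-0.604) + (-0.0484) = -2.9544 W/m²/K.
ΔT = −F/λ = −2.23/(-2.9544) = 0.8 K.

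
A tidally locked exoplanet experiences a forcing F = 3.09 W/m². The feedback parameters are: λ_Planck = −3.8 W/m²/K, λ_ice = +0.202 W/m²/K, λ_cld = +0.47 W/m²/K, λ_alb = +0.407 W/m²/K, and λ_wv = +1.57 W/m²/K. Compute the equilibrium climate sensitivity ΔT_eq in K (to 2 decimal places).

2.68 K

Net feedback parameter λ = (−3.8) + (+0.202) + (+0.47) + (+0.407) + (+1.57) = -1.151 W/m²/K.
ΔT = −F/λ = −3.09/(-1.151) = 2.68 K.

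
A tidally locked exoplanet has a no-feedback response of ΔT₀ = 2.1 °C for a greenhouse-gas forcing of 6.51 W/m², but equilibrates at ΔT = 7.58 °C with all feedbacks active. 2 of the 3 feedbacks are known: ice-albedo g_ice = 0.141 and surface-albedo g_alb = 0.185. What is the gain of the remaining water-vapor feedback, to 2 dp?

Amplification A = ΔT/ΔT₀ = 7.58/2.1 = 3.61.
Total gain g = 1 − 1/A = 1 − 1/3.61 = 0.723.
Known gains sum to 0.141 + 0.185 = 0.326.
g_wv = 0.723 − 0.326 = 0.40.

0.40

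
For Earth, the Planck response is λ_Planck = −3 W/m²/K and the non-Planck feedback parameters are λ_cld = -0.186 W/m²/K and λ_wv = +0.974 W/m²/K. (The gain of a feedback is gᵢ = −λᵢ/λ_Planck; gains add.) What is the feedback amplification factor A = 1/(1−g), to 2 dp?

Convert to gains: g_cld = -0.186/3 = -0.062; g_wv = 0.974/3 = 0.3247.
Total gain g = 0.2627.
A = 1/(1 − 0.2627) = 1.36.

1.36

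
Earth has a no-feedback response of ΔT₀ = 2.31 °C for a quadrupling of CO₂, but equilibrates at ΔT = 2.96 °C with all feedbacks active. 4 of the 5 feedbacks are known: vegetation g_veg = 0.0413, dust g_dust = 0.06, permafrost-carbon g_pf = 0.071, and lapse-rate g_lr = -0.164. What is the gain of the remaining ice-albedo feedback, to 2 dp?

Amplification A = ΔT/ΔT₀ = 2.96/2.31 = 1.281.
Total gain g = 1 − 1/A = 1 − 1/1.281 = 0.2194.
Known gains sum to 0.0413 + 0.06 + 0.071 − 0.164 = 0.0083.
g_ice = 0.2194 − 0.0083 = 0.21.

0.21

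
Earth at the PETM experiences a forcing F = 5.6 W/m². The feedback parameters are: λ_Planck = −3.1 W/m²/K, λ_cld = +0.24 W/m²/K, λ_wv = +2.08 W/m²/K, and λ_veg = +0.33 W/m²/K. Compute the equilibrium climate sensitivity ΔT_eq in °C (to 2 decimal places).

Net feedback parameter λ = (−3.1) + (+0.24) + (+2.08) + (+0.33) = -0.45 W/m²/K.
ΔT = −F/λ = −5.6/(-0.45) = 12.44 °C.

12.44 °C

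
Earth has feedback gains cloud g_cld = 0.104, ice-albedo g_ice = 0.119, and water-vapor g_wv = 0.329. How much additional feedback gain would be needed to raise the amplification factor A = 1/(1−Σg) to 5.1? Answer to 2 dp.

Current total gain = 0.552.
Target gain for A = 5.1: g* = 1 − 1/5.1 = 0.8039.
Additional gain needed = 0.8039 − 0.552 = 0.25.

0.25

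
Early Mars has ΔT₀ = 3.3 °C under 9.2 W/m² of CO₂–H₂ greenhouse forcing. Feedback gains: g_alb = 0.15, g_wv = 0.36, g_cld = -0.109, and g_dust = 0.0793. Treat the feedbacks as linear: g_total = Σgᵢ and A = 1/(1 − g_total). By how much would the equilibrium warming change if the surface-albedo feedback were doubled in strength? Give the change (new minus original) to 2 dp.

Original: g = 0.4803, ΔT = 3.3/(1−0.4803) = 6.3498 °C.
With doubled surface-albedo: g' = 0.6303, ΔT' = 3.3/(1−0.6303) = 8.9262 °C.
Change = 8.9262 − 6.3498 = 2.58 °C.

2.58 °C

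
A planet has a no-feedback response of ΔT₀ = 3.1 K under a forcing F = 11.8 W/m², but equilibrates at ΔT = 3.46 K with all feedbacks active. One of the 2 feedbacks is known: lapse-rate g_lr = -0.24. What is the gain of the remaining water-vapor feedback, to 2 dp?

0.34

Amplification A = ΔT/ΔT₀ = 3.46/3.1 = 1.116.
Total gain g = 1 − 1/A = 1 − 1/1.116 = 0.1039.
The known gain is -0.24.
g_wv = 0.1039 + 0.24 = 0.34.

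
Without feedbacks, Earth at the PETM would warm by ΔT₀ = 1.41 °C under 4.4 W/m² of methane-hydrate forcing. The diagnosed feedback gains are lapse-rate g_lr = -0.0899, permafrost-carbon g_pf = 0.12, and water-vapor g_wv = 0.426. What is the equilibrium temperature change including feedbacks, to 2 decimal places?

Total gain g = -0.0899 + 0.12 + 0.426 = 0.4561.
Amplification A = 1/(1 − 0.4561) = 1.839.
ΔT = 1.41 × 1.839 = 2.59 °C.

2.59 °C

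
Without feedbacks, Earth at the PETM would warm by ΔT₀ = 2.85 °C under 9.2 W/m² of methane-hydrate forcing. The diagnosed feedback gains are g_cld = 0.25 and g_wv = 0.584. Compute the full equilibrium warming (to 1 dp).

Total gain g = 0.25 + 0.584 = 0.834.
Amplification A = 1/(1 − 0.834) = 6.024.
ΔT = 2.85 × 6.024 = 17.2 °C.

17.2 °C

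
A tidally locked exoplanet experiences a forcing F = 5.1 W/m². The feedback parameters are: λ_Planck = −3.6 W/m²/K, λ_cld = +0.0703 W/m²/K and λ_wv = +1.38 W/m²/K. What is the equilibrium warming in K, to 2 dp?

2.37 K

Net feedback parameter λ = (−3.6) + (+0.0703) + (+1.38) = -2.1497 W/m²/K.
ΔT = −F/λ = −5.1/(-2.1497) = 2.37 K.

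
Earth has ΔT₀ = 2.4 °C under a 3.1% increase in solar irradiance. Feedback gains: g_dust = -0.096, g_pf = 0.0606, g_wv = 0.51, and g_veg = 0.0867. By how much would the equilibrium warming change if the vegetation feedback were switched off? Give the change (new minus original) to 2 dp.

Original: g = 0.5613, ΔT = 2.4/(1−0.5613) = 5.4707 °C.
Without vegetation: g' = 0.4746, ΔT' = 2.4/(1−0.4746) = 4.5679 °C.
Change = 4.5679 − 5.4707 = -0.90 °C.

-0.90 °C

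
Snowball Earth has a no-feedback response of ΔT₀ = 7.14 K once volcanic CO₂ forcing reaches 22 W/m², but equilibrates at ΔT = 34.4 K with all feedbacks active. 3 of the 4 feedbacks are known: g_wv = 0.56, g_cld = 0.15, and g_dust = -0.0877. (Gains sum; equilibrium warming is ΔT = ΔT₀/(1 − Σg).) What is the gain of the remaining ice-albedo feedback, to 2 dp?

0.17

Amplification A = ΔT/ΔT₀ = 34.4/7.14 = 4.818.
Total gain g = 1 − 1/A = 1 − 1/4.818 = 0.7924.
Known gains sum to 0.56 + 0.15 − 0.0877 = 0.6223.
g_ice = 0.7924 − 0.6223 = 0.17.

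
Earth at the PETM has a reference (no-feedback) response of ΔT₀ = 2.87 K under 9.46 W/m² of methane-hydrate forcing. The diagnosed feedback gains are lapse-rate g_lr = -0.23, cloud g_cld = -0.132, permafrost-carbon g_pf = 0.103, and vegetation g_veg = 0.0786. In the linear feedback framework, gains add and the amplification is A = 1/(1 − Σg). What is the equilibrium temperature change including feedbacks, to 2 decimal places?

2.43 K

Total gain g = -0.23 − 0.132 + 0.103 + 0.0786 = -0.1804.
Amplification A = 1/(1 + 0.1804) = 0.8472.
ΔT = 2.87 × 0.8472 = 2.43 K.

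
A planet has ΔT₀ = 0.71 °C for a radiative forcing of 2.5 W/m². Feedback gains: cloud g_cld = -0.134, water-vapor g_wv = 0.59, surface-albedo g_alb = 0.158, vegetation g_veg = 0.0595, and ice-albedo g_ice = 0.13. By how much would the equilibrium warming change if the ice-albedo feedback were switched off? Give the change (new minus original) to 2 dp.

Original: g = 0.8035, ΔT = 0.71/(1−0.8035) = 3.6132 °C.
Without ice-albedo: g' = 0.6735, ΔT' = 0.71/(1−0.6735) = 2.1746 °C.
Change = 2.1746 − 3.6132 = -1.44 °C.

-1.44 °C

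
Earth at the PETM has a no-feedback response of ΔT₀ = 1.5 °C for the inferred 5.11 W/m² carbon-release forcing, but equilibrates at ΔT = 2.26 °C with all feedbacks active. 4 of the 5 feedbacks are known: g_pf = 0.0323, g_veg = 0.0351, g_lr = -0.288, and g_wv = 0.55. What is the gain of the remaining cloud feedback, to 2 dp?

Amplification A = ΔT/ΔT₀ = 2.26/1.5 = 1.507.
Total gain g = 1 − 1/A = 1 − 1/1.507 = 0.3364.
Known gains sum to 0.0323 + 0.0351 − 0.288 + 0.55 = 0.3294.
g_cld = 0.3364 − 0.3294 = 0.01.

0.01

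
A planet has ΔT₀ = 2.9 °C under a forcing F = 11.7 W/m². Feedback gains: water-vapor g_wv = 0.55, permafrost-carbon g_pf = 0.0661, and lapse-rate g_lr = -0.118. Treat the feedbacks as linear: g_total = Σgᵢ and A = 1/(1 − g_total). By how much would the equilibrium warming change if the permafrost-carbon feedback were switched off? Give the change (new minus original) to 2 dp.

-0.67 °C

Original: g = 0.4981, ΔT = 2.9/(1−0.4981) = 5.7780 °C.
Without permafrost-carbon: g' = 0.432, ΔT' = 2.9/(1−0.432) = 5.1056 °C.
Change = 5.1056 − 5.7780 = -0.67 °C.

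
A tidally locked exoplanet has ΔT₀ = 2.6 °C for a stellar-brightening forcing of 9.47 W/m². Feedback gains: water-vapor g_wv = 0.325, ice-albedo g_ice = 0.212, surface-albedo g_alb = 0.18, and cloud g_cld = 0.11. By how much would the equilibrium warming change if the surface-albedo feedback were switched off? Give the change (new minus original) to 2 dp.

Original: g = 0.827, ΔT = 2.6/(1−0.827) = 15.0289 °C.
Without surface-albedo: g' = 0.647, ΔT' = 2.6/(1−0.647) = 7.3654 °C.
Change = 7.3654 − 15.0289 = -7.66 °C.

-7.66 °C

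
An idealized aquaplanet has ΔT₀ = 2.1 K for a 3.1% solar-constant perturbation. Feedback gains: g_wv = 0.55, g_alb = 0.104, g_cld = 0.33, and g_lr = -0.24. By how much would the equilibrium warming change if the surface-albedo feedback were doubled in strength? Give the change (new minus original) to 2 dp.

5.61 K

Original: g = 0.744, ΔT = 2.1/(1−0.744) = 8.2031 K.
With doubled surface-albedo: g' = 0.848, ΔT' = 2.1/(1−0.848) = 13.8158 K.
Change = 13.8158 − 8.2031 = 5.61 K.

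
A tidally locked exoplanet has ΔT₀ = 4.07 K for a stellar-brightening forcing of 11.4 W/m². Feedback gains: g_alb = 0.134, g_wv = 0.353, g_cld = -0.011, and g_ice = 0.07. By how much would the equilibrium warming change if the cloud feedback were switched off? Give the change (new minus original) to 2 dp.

Original: g = 0.546, ΔT = 4.07/(1−0.546) = 8.9648 K.
Without cloud: g' = 0.557, ΔT' = 4.07/(1−0.557) = 9.1874 K.
Change = 9.1874 − 8.9648 = 0.22 K.

0.22 K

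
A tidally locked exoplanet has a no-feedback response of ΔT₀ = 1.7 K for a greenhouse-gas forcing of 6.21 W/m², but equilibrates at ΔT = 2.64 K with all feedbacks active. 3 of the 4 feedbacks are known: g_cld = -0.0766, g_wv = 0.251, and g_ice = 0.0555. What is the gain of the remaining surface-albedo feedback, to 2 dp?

Amplification A = ΔT/ΔT₀ = 2.64/1.7 = 1.553.
Total gain g = 1 − 1/A = 1 − 1/1.553 = 0.3561.
Known gains sum to -0.0766 + 0.251 + 0.0555 = 0.2299.
g_alb = 0.3561 − 0.2299 = 0.13.

0.13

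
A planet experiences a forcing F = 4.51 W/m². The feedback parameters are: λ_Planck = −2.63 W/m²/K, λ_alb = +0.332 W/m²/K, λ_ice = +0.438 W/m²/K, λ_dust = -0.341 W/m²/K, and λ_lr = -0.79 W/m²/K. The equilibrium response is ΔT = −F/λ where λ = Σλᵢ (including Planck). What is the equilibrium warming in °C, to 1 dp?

1.5 °C

Net feedback parameter λ = (−2.63) + (+0.332) + (+0.438) + (-0.341) + (-0.79) = -2.991 W/m²/K.
ΔT = −F/λ = −4.51/(-2.991) = 1.5 °C.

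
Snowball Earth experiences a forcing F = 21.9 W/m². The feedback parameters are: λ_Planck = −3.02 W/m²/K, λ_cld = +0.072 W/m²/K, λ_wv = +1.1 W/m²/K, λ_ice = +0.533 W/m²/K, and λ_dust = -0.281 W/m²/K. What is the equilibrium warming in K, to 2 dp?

Net feedback parameter λ = (−3.02) + (+0.072) + (+1.1) + (+0.533) + (-0.281) = -1.596 W/m²/K.
ΔT = −F/λ = −21.9/(-1.596) = 13.72 K.

13.72 K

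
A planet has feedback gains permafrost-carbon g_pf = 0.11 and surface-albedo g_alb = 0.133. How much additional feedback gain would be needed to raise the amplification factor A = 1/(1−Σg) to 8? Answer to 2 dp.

0.63

Current total gain = 0.243.
Target gain for A = 8: g* = 1 − 1/8 = 0.875.
Additional gain needed = 0.875 − 0.243 = 0.63.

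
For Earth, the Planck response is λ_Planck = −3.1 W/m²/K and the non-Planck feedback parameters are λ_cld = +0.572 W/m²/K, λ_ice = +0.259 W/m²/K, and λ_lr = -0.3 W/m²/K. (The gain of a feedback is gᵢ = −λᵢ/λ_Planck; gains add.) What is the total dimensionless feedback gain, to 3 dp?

0.171

Convert to gains: g_cld = 0.572/3.1 = 0.1845; g_ice = 0.259/3.1 = 0.08355; g_lr = -0.3/3.1 = -0.09677.
Total gain g = 0.17128.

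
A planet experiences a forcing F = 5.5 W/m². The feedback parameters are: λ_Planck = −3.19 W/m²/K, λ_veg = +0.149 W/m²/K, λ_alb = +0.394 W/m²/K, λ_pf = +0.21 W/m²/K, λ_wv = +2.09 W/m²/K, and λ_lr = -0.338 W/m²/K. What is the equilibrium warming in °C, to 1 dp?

8.0 °C

Net feedback parameter λ = (−3.19) + (+0.149) + (+0.394) + (+0.21) + (+2.09) + (-0.338) = -0.685 W/m²/K.
ΔT = −F/λ = −5.5/(-0.685) = 8.0 °C.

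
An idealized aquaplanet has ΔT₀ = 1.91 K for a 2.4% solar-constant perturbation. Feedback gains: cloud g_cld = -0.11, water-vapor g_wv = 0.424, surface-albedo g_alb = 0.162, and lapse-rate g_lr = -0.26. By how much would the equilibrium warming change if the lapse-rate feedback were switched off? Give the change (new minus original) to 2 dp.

1.21 K

Original: g = 0.216, ΔT = 1.91/(1−0.216) = 2.4362 K.
Without lapse-rate: g' = 0.476, ΔT' = 1.91/(1−0.476) = 3.6450 K.
Change = 3.6450 − 2.4362 = 1.21 K.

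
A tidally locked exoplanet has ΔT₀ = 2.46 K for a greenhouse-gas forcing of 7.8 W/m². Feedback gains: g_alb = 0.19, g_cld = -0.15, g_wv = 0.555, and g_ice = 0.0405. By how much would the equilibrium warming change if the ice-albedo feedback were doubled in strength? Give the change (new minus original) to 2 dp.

0.84 K

Original: g = 0.6355, ΔT = 2.46/(1−0.6355) = 6.7490 K.
With doubled ice-albedo: g' = 0.676, ΔT' = 2.46/(1−0.676) = 7.5926 K.
Change = 7.5926 − 6.7490 = 0.84 K.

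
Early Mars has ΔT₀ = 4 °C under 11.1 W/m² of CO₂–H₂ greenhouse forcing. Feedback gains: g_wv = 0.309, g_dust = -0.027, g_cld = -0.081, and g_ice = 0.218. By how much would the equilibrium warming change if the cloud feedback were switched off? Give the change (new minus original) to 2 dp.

1.12 °C

Original: g = 0.419, ΔT = 4/(1−0.419) = 6.8847 °C.
Without cloud: g' = 0.5, ΔT' = 4/(1−0.5) = 8.0000 °C.
Change = 8.0000 − 6.8847 = 1.12 °C.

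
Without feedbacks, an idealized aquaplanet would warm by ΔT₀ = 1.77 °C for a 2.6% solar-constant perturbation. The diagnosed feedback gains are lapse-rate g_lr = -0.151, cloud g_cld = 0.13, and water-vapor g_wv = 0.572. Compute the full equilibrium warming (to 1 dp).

Total gain g = -0.151 + 0.13 + 0.572 = 0.551.
Amplification A = 1/(1 − 0.551) = 2.227.
ΔT = 1.77 × 2.227 = 3.9 °C.

3.9 °C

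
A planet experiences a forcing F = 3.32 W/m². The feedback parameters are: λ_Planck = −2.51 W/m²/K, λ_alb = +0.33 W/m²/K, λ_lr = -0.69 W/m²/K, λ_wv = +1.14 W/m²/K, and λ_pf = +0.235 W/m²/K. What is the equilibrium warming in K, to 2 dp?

2.22 K

Net feedback parameter λ = (−2.51) + (+0.33) + (-0.69) + (+1.14) + (+0.235) = -1.495 W/m²/K.
ΔT = −F/λ = −3.32/(-1.495) = 2.22 K.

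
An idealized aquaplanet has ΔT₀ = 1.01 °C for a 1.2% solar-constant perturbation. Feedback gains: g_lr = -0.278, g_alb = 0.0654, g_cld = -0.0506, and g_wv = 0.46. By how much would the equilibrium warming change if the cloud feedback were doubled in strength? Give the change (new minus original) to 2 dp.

Original: g = 0.1968, ΔT = 1.01/(1−0.1968) = 1.2575 °C.
With doubled cloud: g' = 0.1462, ΔT' = 1.01/(1−0.1462) = 1.1829 °C.
Change = 1.1829 − 1.2575 = -0.07 °C.

-0.07 °C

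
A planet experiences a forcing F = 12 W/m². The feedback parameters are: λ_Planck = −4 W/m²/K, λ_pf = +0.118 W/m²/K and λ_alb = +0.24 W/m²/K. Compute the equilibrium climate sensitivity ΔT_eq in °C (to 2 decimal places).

Net feedback parameter λ = (−4) + (+0.118) + (+0.24) = -3.642 W/m²/K.
ΔT = −F/λ = −12/(-3.642) = 3.29 °C.

3.29 °C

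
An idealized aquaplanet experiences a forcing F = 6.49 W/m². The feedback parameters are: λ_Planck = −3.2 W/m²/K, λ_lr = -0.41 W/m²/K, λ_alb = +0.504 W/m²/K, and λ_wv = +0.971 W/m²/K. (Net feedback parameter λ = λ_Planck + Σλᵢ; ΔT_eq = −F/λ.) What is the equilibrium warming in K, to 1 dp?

Net feedback parameter λ = (−3.2) + (-0.41) + (+0.504) + (+0.971) = -2.135 W/m²/K.
ΔT = −F/λ = −6.49/(-2.135) = 3.0 K.

3.0 K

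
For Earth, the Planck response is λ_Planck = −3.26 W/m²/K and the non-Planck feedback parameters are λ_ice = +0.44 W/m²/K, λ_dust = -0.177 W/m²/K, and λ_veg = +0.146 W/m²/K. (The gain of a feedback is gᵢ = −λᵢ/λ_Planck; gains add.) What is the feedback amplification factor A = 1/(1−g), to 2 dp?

1.14

Convert to gains: g_ice = 0.44/3.26 = 0.135; g_dust = -0.177/3.26 = -0.05429; g_veg = 0.146/3.26 = 0.04479.
Total gain g = 0.1255.
A = 1/(1 − 0.1255) = 1.14.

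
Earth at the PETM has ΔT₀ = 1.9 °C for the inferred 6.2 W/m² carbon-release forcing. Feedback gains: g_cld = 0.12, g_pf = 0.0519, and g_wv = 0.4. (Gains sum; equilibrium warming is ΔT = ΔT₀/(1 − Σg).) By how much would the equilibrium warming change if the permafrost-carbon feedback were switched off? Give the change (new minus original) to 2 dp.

-0.48 °C

Original: g = 0.5719, ΔT = 1.9/(1−0.5719) = 4.4382 °C.
Without permafrost-carbon: g' = 0.52, ΔT' = 1.9/(1−0.52) = 3.9583 °C.
Change = 3.9583 − 4.4382 = -0.48 °C.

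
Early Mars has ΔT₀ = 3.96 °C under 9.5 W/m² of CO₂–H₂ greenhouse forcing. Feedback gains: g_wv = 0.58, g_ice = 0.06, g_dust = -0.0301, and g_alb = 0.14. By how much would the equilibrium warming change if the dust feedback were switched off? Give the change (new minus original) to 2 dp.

2.17 °C

Original: g = 0.7499, ΔT = 3.96/(1−0.7499) = 15.8337 °C.
Without dust: g' = 0.78, ΔT' = 3.96/(1−0.78) = 18.0000 °C.
Change = 18.0000 − 15.8337 = 2.17 °C.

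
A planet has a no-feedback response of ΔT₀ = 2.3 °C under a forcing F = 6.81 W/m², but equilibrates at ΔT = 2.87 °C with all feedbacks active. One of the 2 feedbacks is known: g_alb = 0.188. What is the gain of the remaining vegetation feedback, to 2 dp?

0.01

Amplification A = ΔT/ΔT₀ = 2.87/2.3 = 1.248.
Total gain g = 1 − 1/A = 1 − 1/1.248 = 0.1987.
The known gain is 0.188.
g_veg = 0.1987 − 0.188 = 0.01.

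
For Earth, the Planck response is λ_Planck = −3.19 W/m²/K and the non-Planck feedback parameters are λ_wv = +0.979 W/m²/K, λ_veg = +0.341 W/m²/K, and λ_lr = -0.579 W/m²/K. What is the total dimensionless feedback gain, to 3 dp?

Convert to gains: g_wv = 0.979/3.19 = 0.3069; g_veg = 0.341/3.19 = 0.1069; g_lr = -0.579/3.19 = -0.1815.
Total gain g = 0.2323.

0.232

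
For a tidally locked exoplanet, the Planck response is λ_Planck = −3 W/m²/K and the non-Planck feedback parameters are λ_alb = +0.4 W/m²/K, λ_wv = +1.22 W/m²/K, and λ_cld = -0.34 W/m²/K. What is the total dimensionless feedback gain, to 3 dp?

Convert to gains: g_alb = 0.4/3 = 0.1333; g_wv = 1.22/3 = 0.4067; g_cld = -0.34/3 = -0.1133.
Total gain g = 0.4267.

0.427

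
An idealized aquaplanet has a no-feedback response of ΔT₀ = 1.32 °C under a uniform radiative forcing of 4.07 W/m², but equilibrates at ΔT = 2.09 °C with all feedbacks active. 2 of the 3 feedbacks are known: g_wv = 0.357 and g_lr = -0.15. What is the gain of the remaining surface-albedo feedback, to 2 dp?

Amplification A = ΔT/ΔT₀ = 2.09/1.32 = 1.583.
Total gain g = 1 − 1/A = 1 − 1/1.583 = 0.3683.
Known gains sum to 0.357 − 0.15 = 0.207.
g_alb = 0.3683 − 0.207 = 0.16.

0.16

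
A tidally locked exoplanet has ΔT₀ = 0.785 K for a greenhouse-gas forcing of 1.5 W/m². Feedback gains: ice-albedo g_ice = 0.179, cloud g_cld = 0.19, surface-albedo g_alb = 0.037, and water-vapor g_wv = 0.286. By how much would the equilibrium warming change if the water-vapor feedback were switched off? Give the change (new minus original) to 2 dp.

Original: g = 0.692, ΔT = 0.785/(1−0.692) = 2.5487 K.
Without water-vapor: g' = 0.406, ΔT' = 0.785/(1−0.406) = 1.3215 K.
Change = 1.3215 − 2.5487 = -1.23 K.

-1.23 K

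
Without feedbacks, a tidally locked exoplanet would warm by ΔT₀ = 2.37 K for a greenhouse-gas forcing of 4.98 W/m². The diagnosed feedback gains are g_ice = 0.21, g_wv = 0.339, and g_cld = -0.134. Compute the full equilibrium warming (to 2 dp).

4.05 K

Total gain g = 0.21 + 0.339 − 0.134 = 0.415.
Amplification A = 1/(1 − 0.415) = 1.709.
ΔT = 2.37 × 1.709 = 4.05 K.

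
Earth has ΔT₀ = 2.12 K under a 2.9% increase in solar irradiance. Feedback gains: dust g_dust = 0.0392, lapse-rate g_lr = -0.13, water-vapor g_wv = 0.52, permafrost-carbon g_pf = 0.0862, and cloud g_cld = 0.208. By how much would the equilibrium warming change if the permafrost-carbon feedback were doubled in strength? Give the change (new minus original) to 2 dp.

3.47 K

Original: g = 0.7234, ΔT = 2.12/(1−0.7234) = 7.6645 K.
With doubled permafrost-carbon: g' = 0.8096, ΔT' = 2.12/(1−0.8096) = 11.1345 K.
Change = 11.1345 − 7.6645 = 3.47 K.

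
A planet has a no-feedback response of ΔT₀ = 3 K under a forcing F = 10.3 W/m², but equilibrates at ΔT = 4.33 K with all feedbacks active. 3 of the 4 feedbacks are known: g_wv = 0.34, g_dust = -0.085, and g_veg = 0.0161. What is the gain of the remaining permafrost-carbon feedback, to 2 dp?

Amplification A = ΔT/ΔT₀ = 4.33/3 = 1.443.
Total gain g = 1 − 1/A = 1 − 1/1.443 = 0.307.
Known gains sum to 0.34 − 0.085 + 0.0161 = 0.2711.
g_pf = 0.307 − 0.2711 = 0.04.

0.04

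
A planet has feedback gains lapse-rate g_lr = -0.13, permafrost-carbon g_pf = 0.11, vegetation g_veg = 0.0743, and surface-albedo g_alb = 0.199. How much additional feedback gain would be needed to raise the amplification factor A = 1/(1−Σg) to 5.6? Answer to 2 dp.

0.57

Current total gain = 0.2533.
Target gain for A = 5.6: g* = 1 − 1/5.6 = 0.8214.
Additional gain needed = 0.8214 − 0.2533 = 0.57.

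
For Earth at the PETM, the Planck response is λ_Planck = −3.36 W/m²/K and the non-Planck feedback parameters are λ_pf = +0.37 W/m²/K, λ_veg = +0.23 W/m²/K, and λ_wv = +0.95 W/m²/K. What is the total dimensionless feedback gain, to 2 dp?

0.46

Convert to gains: g_pf = 0.37/3.36 = 0.1101; g_veg = 0.23/3.36 = 0.06845; g_wv = 0.95/3.36 = 0.2827.
Total gain g = 0.46125.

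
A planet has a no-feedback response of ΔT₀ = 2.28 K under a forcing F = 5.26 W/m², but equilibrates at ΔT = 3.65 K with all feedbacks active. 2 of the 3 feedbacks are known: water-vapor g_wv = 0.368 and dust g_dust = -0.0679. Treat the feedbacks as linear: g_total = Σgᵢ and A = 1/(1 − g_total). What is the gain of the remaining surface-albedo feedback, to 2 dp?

0.08

Amplification A = ΔT/ΔT₀ = 3.65/2.28 = 1.601.
Total gain g = 1 − 1/A = 1 − 1/1.601 = 0.3754.
Known gains sum to 0.368 − 0.0679 = 0.3001.
g_alb = 0.3754 − 0.3001 = 0.08.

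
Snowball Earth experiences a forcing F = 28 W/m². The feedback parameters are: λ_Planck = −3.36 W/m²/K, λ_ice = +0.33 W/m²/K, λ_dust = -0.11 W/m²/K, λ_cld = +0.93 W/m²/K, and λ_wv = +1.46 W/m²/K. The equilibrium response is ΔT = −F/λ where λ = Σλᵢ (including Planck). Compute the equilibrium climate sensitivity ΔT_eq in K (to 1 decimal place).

37.3 K

Net feedback parameter λ = (−3.36) + (+0.33) + (-0.11) + (+0.93) + (+1.46) = -0.75 W/m²/K.
ΔT = −F/λ = −28/(-0.75) = 37.3 K.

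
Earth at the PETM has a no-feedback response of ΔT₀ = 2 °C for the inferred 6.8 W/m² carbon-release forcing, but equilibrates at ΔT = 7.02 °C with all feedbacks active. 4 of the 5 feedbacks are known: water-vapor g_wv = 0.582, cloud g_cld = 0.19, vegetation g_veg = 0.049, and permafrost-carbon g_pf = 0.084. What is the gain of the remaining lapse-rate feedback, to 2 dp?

-0.19

Amplification A = ΔT/ΔT₀ = 7.02/2 = 3.51.
Total gain g = 1 − 1/A = 1 − 1/3.51 = 0.7151.
Known gains sum to 0.582 + 0.19 + 0.049 + 0.084 = 0.905.
g_lr = 0.7151 − 0.905 = -0.19.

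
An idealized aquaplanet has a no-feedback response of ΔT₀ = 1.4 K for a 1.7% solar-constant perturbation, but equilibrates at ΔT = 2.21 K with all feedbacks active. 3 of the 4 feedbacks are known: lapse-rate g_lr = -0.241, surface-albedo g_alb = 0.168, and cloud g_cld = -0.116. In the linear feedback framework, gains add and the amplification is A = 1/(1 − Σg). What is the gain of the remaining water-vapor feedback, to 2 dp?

0.56

Amplification A = ΔT/ΔT₀ = 2.21/1.4 = 1.579.
Total gain g = 1 − 1/A = 1 − 1/1.579 = 0.3667.
Known gains sum to -0.241 + 0.168 − 0.116 = -0.189.
g_wv = 0.3667 + 0.189 = 0.56.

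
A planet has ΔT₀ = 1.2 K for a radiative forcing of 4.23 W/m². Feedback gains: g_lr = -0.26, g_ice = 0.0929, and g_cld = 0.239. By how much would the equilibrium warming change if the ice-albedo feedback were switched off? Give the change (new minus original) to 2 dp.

Original: g = 0.0719, ΔT = 1.2/(1−0.0719) = 1.2930 K.
Without ice-albedo: g' = -0.021, ΔT' = 1.2/(1+0.021) = 1.1753 K.
Change = 1.1753 − 1.2930 = -0.12 K.

-0.12 K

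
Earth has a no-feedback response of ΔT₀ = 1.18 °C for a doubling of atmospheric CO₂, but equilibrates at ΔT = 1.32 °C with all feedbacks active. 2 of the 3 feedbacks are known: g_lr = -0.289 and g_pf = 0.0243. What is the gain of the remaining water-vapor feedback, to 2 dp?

0.37

Amplification A = ΔT/ΔT₀ = 1.32/1.18 = 1.119.
Total gain g = 1 − 1/A = 1 − 1/1.119 = 0.1063.
Known gains sum to -0.289 + 0.0243 = -0.2647.
g_wv = 0.1063 + 0.2647 = 0.37.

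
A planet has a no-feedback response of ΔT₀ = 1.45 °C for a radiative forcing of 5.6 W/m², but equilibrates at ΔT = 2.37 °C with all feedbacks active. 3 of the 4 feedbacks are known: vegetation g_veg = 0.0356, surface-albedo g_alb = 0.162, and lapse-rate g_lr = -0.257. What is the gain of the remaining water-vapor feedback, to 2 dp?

Amplification A = ΔT/ΔT₀ = 2.37/1.45 = 1.634.
Total gain g = 1 − 1/A = 1 − 1/1.634 = 0.388.
Known gains sum to 0.0356 + 0.162 − 0.257 = -0.0594.
g_wv = 0.388 + 0.0594 = 0.45.

0.45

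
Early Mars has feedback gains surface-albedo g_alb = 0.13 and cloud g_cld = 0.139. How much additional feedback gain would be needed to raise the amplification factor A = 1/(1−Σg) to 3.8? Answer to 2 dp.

Current total gain = 0.269.
Target gain for A = 3.8: g* = 1 − 1/3.8 = 0.7368.
Additional gain needed = 0.7368 − 0.269 = 0.47.

0.47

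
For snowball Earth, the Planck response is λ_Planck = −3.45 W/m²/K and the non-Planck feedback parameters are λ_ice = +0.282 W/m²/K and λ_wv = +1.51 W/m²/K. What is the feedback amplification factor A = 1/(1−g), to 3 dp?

Convert to gains: g_ice = 0.282/3.45 = 0.08174; g_wv = 1.51/3.45 = 0.4377.
Total gain g = 0.51944.
A = 1/(1 − 0.51944) = 2.081.

2.081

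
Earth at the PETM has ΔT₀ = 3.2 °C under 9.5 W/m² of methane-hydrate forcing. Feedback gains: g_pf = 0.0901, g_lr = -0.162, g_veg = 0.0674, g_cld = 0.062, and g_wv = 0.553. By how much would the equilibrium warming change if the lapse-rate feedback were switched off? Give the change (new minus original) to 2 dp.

5.85 °C

Original: g = 0.6105, ΔT = 3.2/(1−0.6105) = 8.2157 °C.
Without lapse-rate: g' = 0.7725, ΔT' = 3.2/(1−0.7725) = 14.0659 °C.
Change = 14.0659 − 8.2157 = 5.85 °C.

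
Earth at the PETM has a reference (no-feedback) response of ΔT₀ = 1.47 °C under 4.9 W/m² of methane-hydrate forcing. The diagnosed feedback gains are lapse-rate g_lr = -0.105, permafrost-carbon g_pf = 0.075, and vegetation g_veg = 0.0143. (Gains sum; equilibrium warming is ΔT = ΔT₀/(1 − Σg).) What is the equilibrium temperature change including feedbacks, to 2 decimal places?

Total gain g = -0.105 + 0.075 + 0.0143 = -0.0157.
Amplification A = 1/(1 + 0.0157) = 0.9845.
ΔT = 1.47 × 0.9845 = 1.45 °C.

1.45 °C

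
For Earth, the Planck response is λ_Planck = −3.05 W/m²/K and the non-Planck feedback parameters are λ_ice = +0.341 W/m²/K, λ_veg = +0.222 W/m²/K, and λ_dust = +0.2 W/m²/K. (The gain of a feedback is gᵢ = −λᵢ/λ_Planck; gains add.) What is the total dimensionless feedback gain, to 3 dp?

Convert to gains: g_ice = 0.341/3.05 = 0.1118; g_veg = 0.222/3.05 = 0.07279; g_dust = 0.2/3.05 = 0.06557.
Total gain g = 0.25016.

0.250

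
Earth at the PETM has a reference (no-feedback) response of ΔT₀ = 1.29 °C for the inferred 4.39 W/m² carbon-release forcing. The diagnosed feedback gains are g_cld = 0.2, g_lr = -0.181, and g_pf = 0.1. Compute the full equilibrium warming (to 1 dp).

Total gain g = 0.2 − 0.181 + 0.1 = 0.119.
Amplification A = 1/(1 − 0.119) = 1.135.
ΔT = 1.29 × 1.135 = 1.5 °C.

1.5 °C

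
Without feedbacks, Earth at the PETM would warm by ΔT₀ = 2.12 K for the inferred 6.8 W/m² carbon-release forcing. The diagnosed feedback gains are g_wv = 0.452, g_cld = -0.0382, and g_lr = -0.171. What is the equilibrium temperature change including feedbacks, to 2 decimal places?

Total gain g = 0.452 − 0.0382 − 0.171 = 0.2428.
Amplification A = 1/(1 − 0.2428) = 1.321.
ΔT = 2.12 × 1.321 = 2.80 K.

2.80 K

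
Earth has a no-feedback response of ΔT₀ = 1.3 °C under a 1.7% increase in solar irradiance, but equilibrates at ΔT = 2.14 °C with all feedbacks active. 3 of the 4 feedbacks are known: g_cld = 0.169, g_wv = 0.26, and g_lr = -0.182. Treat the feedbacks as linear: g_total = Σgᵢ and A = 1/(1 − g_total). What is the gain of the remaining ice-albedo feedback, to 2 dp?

0.15

Amplification A = ΔT/ΔT₀ = 2.14/1.3 = 1.646.
Total gain g = 1 − 1/A = 1 − 1/1.646 = 0.3925.
Known gains sum to 0.169 + 0.26 − 0.182 = 0.247.
g_ice = 0.3925 − 0.247 = 0.15.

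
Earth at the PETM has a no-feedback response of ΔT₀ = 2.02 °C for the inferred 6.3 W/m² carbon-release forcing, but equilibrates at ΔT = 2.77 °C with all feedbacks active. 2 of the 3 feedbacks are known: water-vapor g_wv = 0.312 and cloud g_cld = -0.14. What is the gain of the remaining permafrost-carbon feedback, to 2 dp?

0.10

Amplification A = ΔT/ΔT₀ = 2.77/2.02 = 1.371.
Total gain g = 1 − 1/A = 1 − 1/1.371 = 0.2706.
Known gains sum to 0.312 − 0.14 = 0.172.
g_pf = 0.2706 − 0.172 = 0.10.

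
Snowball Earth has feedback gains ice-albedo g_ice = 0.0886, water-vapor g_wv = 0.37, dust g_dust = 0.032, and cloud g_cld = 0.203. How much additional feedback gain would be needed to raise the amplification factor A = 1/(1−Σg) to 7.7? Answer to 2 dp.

Current total gain = 0.6936.
Target gain for A = 7.7: g* = 1 − 1/7.7 = 0.8701.
Additional gain needed = 0.8701 − 0.6936 = 0.18.

0.18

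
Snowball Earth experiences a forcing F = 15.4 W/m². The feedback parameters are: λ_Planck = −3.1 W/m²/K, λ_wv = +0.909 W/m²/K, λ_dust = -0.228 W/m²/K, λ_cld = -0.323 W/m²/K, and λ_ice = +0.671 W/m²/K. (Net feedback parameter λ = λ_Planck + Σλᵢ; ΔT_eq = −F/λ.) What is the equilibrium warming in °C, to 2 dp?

Net feedback parameter λ = (−3.1) + (+0.909) + (-0.228) + (-0.323) + (+0.671) = -2.071 W/m²/K.
ΔT = −F/λ = −15.4/(-2.071) = 7.44 °C.

7.44 °C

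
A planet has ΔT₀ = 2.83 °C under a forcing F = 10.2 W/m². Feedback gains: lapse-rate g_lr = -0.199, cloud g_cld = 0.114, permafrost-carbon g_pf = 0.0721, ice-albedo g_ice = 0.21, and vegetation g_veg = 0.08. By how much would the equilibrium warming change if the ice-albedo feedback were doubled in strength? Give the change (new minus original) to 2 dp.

1.60 °C

Original: g = 0.2771, ΔT = 2.83/(1−0.2771) = 3.9148 °C.
With doubled ice-albedo: g' = 0.4871, ΔT' = 2.83/(1−0.4871) = 5.5176 °C.
Change = 5.5176 − 3.9148 = 1.60 °C.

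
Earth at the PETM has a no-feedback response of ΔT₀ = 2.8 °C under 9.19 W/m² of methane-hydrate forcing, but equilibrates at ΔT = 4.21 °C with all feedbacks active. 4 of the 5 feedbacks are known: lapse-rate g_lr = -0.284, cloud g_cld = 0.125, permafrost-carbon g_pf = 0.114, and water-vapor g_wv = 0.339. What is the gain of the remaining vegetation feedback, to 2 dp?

0.04

Amplification A = ΔT/ΔT₀ = 4.21/2.8 = 1.504.
Total gain g = 1 − 1/A = 1 − 1/1.504 = 0.3351.
Known gains sum to -0.284 + 0.125 + 0.114 + 0.339 = 0.294.
g_veg = 0.3351 − 0.294 = 0.04.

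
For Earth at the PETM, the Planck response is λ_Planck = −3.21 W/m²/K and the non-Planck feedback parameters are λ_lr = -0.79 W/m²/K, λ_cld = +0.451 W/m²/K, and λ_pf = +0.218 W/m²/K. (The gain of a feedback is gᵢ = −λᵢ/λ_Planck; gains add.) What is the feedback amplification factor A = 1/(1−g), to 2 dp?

Convert to gains: g_lr = -0.79/3.21 = -0.2461; g_cld = 0.451/3.21 = 0.1405; g_pf = 0.218/3.21 = 0.06791.
Total gain g = -0.03769.
A = 1/(1 + 0.03769) = 0.96.

0.96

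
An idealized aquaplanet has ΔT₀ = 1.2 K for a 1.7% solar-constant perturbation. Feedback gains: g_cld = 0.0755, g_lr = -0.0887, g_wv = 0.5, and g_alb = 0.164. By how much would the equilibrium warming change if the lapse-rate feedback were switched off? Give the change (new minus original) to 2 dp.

Original: g = 0.6508, ΔT = 1.2/(1−0.6508) = 3.4364 K.
Without lapse-rate: g' = 0.7395, ΔT' = 1.2/(1−0.7395) = 4.6065 K.
Change = 4.6065 − 3.4364 = 1.17 K.

1.17 K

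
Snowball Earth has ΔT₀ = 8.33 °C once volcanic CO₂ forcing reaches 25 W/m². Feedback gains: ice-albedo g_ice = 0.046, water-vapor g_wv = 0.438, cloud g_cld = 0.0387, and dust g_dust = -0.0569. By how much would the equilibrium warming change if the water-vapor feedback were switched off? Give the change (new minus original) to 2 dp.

Original: g = 0.4658, ΔT = 8.33/(1−0.4658) = 15.5934 °C.
Without water-vapor: g' = 0.0278, ΔT' = 8.33/(1−0.0278) = 8.5682 °C.
Change = 8.5682 − 15.5934 = -7.03 °C.

-7.03 °C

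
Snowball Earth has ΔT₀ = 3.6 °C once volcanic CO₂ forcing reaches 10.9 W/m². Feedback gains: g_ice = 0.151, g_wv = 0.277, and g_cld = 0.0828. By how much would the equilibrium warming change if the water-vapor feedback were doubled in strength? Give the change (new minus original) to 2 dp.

9.61 °C

Original: g = 0.5108, ΔT = 3.6/(1−0.5108) = 7.3590 °C.
With doubled water-vapor: g' = 0.7878, ΔT' = 3.6/(1−0.7878) = 16.9651 °C.
Change = 16.9651 − 7.3590 = 9.61 °C.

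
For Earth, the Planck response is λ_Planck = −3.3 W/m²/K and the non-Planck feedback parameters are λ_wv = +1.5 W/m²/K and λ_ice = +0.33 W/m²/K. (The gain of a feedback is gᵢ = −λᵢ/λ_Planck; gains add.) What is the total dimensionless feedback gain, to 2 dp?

Convert to gains: g_wv = 1.5/3.3 = 0.4545; g_ice = 0.33/3.3 = 0.1.
Total gain g = 0.5545.

0.55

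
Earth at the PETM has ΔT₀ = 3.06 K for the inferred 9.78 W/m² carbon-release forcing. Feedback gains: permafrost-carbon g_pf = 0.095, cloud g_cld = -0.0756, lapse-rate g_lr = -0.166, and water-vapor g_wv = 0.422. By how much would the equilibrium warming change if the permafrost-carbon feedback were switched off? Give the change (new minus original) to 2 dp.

-0.49 K

Original: g = 0.2754, ΔT = 3.06/(1−0.2754) = 4.2230 K.
Without permafrost-carbon: g' = 0.1804, ΔT' = 3.06/(1−0.1804) = 3.7335 K.
Change = 3.7335 − 4.2230 = -0.49 K.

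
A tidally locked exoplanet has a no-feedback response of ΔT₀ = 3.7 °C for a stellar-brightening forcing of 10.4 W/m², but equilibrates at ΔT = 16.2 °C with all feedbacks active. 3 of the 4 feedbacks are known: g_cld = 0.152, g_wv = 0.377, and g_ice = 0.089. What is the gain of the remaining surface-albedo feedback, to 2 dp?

0.15

Amplification A = ΔT/ΔT₀ = 16.2/3.7 = 4.378.
Total gain g = 1 − 1/A = 1 − 1/4.378 = 0.7716.
Known gains sum to 0.152 + 0.377 + 0.089 = 0.618.
g_alb = 0.7716 − 0.618 = 0.15.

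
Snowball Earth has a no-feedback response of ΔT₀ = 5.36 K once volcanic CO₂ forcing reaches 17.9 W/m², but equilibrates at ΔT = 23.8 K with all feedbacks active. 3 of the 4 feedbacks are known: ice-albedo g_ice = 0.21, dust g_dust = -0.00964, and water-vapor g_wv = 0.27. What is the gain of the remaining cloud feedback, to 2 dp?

0.30

Amplification A = ΔT/ΔT₀ = 23.8/5.36 = 4.44.
Total gain g = 1 − 1/A = 1 − 1/4.44 = 0.7748.
Known gains sum to 0.21 − 0.00964 + 0.27 = 0.47036.
g_cld = 0.7748 − 0.47036 = 0.30.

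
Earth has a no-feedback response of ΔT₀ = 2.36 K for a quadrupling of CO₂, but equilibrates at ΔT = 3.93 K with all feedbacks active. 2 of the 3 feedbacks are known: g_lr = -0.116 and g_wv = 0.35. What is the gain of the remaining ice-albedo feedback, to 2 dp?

Amplification A = ΔT/ΔT₀ = 3.93/2.36 = 1.665.
Total gain g = 1 − 1/A = 1 − 1/1.665 = 0.3994.
Known gains sum to -0.116 + 0.35 = 0.234.
g_ice = 0.3994 − 0.234 = 0.17.

0.17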